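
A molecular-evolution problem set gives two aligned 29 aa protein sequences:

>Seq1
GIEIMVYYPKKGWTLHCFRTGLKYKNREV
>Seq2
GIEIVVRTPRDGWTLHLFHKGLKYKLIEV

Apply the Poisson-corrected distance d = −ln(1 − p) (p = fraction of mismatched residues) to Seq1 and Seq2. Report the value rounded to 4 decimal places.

0.4229

The sequences differ at positions 5 (M/V), 7 (Y/R), 8 (Y/T), 10 (K/R), 11 (K/D), 17 (C/L), 19 (R/H), 20 (T/K), 26 (N/L), 27 (R/I).
p = 10/29 = 0.344828.
d = −ln(1 − 0.344828) = −ln(0.655172) = 0.4229.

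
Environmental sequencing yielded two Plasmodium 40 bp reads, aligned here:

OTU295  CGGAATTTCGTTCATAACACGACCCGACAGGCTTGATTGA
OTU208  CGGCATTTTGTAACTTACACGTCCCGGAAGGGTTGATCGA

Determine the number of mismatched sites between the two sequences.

11

The sequences differ at positions 4 (A/C), 9 (C/T), 12 (T/A), 13 (C/A), 14 (A/C), 16 (A/T), 22 (A/T), 27 (A/G), 28 (C/A), 32 (C/G), 38 (T/C).
That gives 11 mismatches out of 40 aligned sites, so the Hamming distance is 11.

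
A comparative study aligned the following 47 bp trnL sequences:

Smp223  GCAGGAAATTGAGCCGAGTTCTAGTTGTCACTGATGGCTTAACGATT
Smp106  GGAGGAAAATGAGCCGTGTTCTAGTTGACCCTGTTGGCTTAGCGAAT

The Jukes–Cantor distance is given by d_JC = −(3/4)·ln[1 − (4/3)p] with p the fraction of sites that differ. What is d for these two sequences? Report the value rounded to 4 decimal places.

Mismatches occur at site 2 (C/G), site 9 (T/A), site 17 (A/T), site 28 (T/A), site 30 (A/C), site 34 (A/T), site 42 (A/G), site 46 (T/A).
p = 8/47 = 0.170213.
d = −0.75 · ln(1 − (4/3)·0.170213) = −0.75 · ln(0.773049) = −0.75 · (-0.257413) = 0.1931.

0.1931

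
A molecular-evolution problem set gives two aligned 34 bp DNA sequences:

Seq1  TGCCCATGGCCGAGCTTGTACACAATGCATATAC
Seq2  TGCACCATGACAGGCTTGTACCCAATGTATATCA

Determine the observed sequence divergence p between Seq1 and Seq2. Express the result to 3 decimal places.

Differing sites — 4:C/A; 6:A/C; 7:T/A; 8:G/T; 10:C/A; 12:G/A; 13:A/G; 22:A/C; 28:C/T; 33:A/C; 34:C/A.
There are 11 differences over 34 sites, so p = 11/34 = 0.324.

0.324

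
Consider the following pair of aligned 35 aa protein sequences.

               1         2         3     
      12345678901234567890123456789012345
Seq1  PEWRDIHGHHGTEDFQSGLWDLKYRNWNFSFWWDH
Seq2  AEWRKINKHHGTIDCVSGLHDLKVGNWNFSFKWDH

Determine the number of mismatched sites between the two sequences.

11

Differing sites — 1:P/A; 5:D/K; 7:H/N; 8:G/K; 13:E/I; 15:F/C; 16:Q/V; 20:W/H; 24:Y/V; 25:R/G; 32:W/K.
That gives 11 mismatches out of 35 aligned sites, so the Hamming distance is 11.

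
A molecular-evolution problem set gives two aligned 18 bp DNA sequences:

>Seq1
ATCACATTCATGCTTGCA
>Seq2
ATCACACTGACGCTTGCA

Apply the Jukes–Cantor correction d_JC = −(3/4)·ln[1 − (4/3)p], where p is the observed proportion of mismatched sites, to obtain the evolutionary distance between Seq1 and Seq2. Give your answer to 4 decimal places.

0.1885

Mismatches occur at site 7 (T/C), site 9 (C/G), site 11 (T/C).
p = 3/18 = 0.166667.
d = −0.75 · ln(1 − (4/3)·0.166667) = −0.75 · ln(0.777777) = −0.75 · (-0.251315) = 0.1885.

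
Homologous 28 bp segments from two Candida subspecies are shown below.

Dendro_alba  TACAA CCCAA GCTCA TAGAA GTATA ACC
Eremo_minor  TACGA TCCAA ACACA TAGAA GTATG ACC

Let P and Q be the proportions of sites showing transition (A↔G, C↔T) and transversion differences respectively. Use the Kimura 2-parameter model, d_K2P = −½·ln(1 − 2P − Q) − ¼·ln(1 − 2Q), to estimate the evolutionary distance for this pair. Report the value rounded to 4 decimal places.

The sequences differ at positions 4 (A/G, transition), 6 (C/T, transition), 11 (G/A, transition), 13 (T/A, transversion), 25 (A/G, transition).
Of the 5 differences, 4 transitions and 1 transversion over 28 sites: P = 4/28 = 0.142857, Q = 1/28 = 0.035714.
d = −0.5·ln(0.678572) − 0.25·ln(0.928572) = −0.5·(-0.387765) − 0.25·(-0.074107) = 0.2124.

0.2124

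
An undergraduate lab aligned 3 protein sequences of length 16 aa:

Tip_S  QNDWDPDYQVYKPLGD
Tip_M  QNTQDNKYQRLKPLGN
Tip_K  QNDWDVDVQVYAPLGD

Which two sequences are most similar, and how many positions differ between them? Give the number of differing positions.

3

Pairwise Hamming distances:
  Tip_S vs Tip_M: 7
  Tip_S vs Tip_K: 3
  Tip_M vs Tip_K: 9
The smallest is 3, between Tip_S and Tip_K.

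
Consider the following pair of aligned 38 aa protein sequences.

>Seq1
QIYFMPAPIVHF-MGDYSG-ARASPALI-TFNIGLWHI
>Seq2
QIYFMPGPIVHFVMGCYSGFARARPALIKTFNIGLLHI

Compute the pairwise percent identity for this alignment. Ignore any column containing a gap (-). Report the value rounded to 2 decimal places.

Excluding the 3 gap columns leaves 35 comparable sites.
Mismatches occur at site 7 (A→G), site 16 (D→C), site 24 (S→R), site 36 (W→L).
31 of the 35 comparable sites match, so the percent identity is 31/35 × 100 = 88.57%.

88.57%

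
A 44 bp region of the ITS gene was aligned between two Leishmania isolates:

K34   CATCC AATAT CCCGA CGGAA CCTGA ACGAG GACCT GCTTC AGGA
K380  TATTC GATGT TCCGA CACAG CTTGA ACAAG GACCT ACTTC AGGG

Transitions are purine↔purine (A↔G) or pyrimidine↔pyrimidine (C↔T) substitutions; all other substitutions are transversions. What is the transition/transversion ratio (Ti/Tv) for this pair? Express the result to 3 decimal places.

The sequences differ at positions 1 (C/T, transition), 4 (C/T, transition), 6 (A/G, transition), 9 (A/G, transition), 11 (C/T, transition), 17 (G/A, transition), 18 (G/C, transversion), 20 (A/G, transition), 22 (C/T, transition), 28 (G/A, transition), 36 (G/A, transition), 44 (A/G, transition).
Of the 12 differences, 11 transitions and 1 transversion, so Ti/Tv = 11/1 = 11.000.

11.000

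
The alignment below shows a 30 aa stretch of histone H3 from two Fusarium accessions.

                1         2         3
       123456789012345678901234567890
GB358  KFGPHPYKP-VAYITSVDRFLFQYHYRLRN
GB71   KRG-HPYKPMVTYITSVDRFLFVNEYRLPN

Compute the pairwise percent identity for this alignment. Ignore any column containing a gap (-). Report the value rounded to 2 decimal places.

Excluding the 2 gap columns leaves 28 comparable sites.
The sequences differ at positions 2 (F/R), 12 (A/T), 23 (Q/V), 24 (Y/N), 25 (H/E), 29 (R/P).
22 of the 28 comparable sites match, so the percent identity is 22/28 × 100 = 78.57%.

78.57%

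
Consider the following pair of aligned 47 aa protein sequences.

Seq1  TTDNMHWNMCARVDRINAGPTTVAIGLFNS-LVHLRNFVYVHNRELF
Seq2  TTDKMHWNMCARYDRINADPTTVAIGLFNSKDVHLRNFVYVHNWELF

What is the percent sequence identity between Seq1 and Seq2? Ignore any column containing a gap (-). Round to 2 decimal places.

89.13%

Excluding the 1 gap column leaves 46 comparable sites.
Differing sites — 4:N/K; 13:V/Y; 19:G/D; 32:L/D; 44:R/W.
41 of the 46 comparable sites match, so the percent identity is 41/46 × 100 = 89.13%.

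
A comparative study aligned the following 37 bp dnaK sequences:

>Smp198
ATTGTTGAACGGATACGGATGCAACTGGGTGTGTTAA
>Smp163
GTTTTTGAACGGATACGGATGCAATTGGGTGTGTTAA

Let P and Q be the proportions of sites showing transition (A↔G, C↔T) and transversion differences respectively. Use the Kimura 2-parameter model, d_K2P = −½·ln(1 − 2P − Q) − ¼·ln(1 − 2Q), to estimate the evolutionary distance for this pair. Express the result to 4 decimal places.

0.0865

Mismatches occur at site 1 (A/G, transition), site 4 (G/T, transversion), site 25 (C/T, transition).
Of the 3 differences, 2 transitions and 1 transversion over 37 sites: P = 2/37 = 0.054054, Q = 1/37 = 0.027027.
d = −0.5·ln(0.864865) − 0.25·ln(0.945946) = −0.5·(-0.145182) − 0.25·(-0.055570) = 0.0865.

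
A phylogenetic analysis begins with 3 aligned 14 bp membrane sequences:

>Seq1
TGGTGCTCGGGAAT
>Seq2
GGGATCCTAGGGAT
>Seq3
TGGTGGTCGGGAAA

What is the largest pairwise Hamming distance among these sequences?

9

Pairwise Hamming distances:
  Seq1 vs Seq2: 7
  Seq1 vs Seq3: 2
  Seq2 vs Seq3: 9
The largest is 9, between Seq2 and Seq3.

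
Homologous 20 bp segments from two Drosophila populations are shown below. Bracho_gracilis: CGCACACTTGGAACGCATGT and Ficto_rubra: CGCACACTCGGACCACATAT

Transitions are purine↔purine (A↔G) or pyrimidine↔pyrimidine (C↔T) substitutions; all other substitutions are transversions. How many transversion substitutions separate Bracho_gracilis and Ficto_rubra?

1

The sequences differ at positions 9 (T/C, transition), 13 (A/C, transversion), 15 (G/A, transition), 19 (G/A, transition).
Of the 4 differences, 3 transitions and 1 transversion, so the answer is 1.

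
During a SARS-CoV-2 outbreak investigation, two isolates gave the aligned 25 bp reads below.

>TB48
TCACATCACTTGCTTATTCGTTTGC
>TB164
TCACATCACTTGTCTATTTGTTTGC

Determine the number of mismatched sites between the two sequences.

3

Mismatches occur at site 13 (C/T), site 14 (T/C), site 19 (C/T).
That gives 3 mismatches out of 25 aligned sites, so the Hamming distance is 3.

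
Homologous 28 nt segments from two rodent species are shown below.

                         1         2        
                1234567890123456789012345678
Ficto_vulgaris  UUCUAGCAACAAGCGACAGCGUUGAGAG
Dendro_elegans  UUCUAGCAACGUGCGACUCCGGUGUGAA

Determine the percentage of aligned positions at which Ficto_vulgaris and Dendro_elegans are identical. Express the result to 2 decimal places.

Mismatches occur at site 11 (A→G), site 12 (A→U), site 18 (A→U), site 19 (G→C), site 22 (U→G), site 25 (A→U), site 28 (G→A).
21 of the 28 sites match, so the percent identity is 21/28 × 100 = 75.00%.

75.00%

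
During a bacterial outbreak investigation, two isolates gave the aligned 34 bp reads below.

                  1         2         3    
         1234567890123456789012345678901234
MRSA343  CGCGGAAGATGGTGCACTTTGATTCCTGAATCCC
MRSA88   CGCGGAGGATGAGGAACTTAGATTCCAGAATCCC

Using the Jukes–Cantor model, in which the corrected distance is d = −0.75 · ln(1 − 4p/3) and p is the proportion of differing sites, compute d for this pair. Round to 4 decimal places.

0.2012

Differing sites — 7:A/G; 12:G/A; 13:T/G; 15:C/A; 20:T/A; 27:T/A.
p = 6/34 = 0.176471.
d = −0.75 · ln(1 − (4/3)·0.176471) = −0.75 · ln(0.764705) = −0.75 · (-0.268265) = 0.2012.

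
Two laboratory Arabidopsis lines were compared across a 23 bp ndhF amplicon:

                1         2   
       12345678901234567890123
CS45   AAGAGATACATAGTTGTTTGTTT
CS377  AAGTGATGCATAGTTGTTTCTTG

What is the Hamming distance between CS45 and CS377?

Mismatches occur at site 4 (A→T), site 8 (A→G), site 20 (G→C), site 23 (T→G).
That gives 4 mismatches out of 23 aligned sites, so the Hamming distance is 4.

4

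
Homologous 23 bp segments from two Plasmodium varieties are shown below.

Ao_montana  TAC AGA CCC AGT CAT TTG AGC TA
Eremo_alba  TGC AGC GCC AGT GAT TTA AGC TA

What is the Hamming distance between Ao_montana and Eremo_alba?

The sequences differ at positions 2 (A/G), 6 (A/C), 7 (C/G), 13 (C/G), 18 (G/A).
That gives 5 mismatches out of 23 aligned sites, so the Hamming distance is 5.

5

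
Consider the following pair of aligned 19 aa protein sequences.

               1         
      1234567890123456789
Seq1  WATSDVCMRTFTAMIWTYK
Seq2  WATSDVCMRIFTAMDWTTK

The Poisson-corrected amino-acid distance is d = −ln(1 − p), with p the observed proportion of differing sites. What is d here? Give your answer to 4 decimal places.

Differing sites — 10:T/I; 15:I/D; 18:Y/T.
p = 3/19 = 0.157895.
d = −ln(1 − 0.157895) = −ln(0.842105) = 0.1719.

0.1719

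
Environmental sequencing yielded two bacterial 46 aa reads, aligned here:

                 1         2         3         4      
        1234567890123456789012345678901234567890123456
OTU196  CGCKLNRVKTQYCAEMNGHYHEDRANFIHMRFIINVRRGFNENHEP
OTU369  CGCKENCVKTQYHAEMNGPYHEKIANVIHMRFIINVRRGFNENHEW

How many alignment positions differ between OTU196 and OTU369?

8

The sequences differ at positions 5 (L/E), 7 (R/C), 13 (C/H), 19 (H/P), 23 (D/K), 24 (R/I), 27 (F/V), 46 (P/W).
That gives 8 mismatches out of 46 aligned sites, so the Hamming distance is 8.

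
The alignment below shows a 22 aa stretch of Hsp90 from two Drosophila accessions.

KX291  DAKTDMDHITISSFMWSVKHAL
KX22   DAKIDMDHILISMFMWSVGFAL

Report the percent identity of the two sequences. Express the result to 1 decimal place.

The sequences differ at positions 4 (T/I), 10 (T/L), 13 (S/M), 19 (K/G), 20 (H/F).
17 of the 22 sites match, so the percent identity is 17/22 × 100 = 77.3%.

77.3%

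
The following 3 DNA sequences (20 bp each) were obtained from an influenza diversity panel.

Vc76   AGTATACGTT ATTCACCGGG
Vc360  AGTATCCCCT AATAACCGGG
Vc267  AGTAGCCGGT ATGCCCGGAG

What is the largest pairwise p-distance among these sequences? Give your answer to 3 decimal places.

Pairwise Hamming distances:
  Vc76 vs Vc360: 5
  Vc76 vs Vc267: 7
  Vc360 vs Vc267: 9
The largest is 9 mismatches, between Vc360 and Vc267; p = 9/20 = 0.450.

0.450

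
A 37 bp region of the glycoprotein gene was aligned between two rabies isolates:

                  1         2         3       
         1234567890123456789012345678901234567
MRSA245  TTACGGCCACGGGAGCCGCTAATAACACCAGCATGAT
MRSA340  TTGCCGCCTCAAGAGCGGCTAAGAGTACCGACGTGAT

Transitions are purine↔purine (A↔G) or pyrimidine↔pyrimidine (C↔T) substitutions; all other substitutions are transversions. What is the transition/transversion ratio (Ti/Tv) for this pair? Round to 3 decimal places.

2.000

The sequences differ at positions 3 (A/G, transition), 5 (G/C, transversion), 9 (A/T, transversion), 11 (G/A, transition), 12 (G/A, transition), 17 (C/G, transversion), 23 (T/G, transversion), 25 (A/G, transition), 26 (C/T, transition), 30 (A/G, transition), 31 (G/A, transition), 33 (A/G, transition).
Of the 12 differences, 8 transitions and 4 transversions, so Ti/Tv = 8/4 = 2.000.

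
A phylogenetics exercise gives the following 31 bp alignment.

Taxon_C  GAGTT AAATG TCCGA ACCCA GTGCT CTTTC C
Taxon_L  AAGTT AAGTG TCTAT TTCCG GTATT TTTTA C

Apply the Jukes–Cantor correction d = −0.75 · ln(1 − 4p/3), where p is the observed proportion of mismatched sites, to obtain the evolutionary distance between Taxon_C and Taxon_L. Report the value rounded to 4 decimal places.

The sequences differ at positions 1 (G/A), 8 (A/G), 13 (C/T), 14 (G/A), 15 (A/T), 16 (A/T), 17 (C/T), 20 (A/G), 23 (G/A), 24 (C/T), 26 (C/T), 30 (C/A).
p = 12/31 = 0.387097.
d = −0.75 · ln(1 − (4/3)·0.387097) = −0.75 · ln(0.483871) = −0.75 · (-0.725937) = 0.5445.

0.5445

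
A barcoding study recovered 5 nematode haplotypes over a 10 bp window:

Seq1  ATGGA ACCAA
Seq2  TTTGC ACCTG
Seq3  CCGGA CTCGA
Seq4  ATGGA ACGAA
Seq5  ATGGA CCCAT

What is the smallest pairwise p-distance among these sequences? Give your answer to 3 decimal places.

0.100

Pairwise Hamming distances:
  Seq1 vs Seq2: 5
  Seq1 vs Seq3: 5
  Seq1 vs Seq4: 1
  Seq1 vs Seq5: 2
  Seq2 vs Seq3: 8
  Seq2 vs Seq4: 6
  Seq2 vs Seq5: 6
  Seq3 vs Seq4: 6
  Seq3 vs Seq5: 5
  Seq4 vs Seq5: 3
The smallest is 1 mismatch, between Seq1 and Seq4; p = 1/10 = 0.100.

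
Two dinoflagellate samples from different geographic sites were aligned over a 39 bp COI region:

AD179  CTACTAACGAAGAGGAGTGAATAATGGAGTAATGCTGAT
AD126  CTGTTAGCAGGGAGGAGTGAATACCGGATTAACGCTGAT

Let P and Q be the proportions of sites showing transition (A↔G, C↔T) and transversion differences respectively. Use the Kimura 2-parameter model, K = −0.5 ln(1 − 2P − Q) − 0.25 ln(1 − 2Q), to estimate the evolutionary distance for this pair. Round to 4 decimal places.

Mismatches occur at site 3 (A→G, transition), site 4 (C→T, transition), site 7 (A→G, transition), site 9 (G→A, transition), site 10 (A→G, transition), site 11 (A→G, transition), site 24 (A→C, transversion), site 25 (T→C, transition), site 29 (G→T, transversion), site 33 (T→C, transition).
Of the 10 differences, 8 transitions and 2 transversions over 39 sites: P = 8/39 = 0.205128, Q = 2/39 = 0.051282.
d = −0.5·ln(0.538462) − 0.25·ln(0.897436) = −0.5·(-0.619038) − 0.25·(-0.108213) = 0.3366.

0.3366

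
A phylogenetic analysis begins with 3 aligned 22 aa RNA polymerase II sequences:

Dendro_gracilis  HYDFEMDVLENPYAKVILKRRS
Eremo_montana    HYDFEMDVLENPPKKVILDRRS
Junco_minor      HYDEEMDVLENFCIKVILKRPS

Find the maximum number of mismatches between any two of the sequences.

6

Pairwise Hamming distances:
  Dendro_gracilis vs Eremo_montana: 3
  Dendro_gracilis vs Junco_minor: 5
  Eremo_montana vs Junco_minor: 6
The largest is 6, between Eremo_montana and Junco_minor.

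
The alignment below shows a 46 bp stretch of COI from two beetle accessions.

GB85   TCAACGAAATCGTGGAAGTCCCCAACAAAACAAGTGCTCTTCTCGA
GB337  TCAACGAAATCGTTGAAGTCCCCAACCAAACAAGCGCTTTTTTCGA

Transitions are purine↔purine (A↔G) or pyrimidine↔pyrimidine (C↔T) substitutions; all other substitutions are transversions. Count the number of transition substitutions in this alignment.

3

The sequences differ at positions 14 (G/T, transversion), 27 (A/C, transversion), 35 (T/C, transition), 39 (C/T, transition), 42 (C/T, transition).
Of the 5 differences, 3 transitions and 2 transversions, so the answer is 3.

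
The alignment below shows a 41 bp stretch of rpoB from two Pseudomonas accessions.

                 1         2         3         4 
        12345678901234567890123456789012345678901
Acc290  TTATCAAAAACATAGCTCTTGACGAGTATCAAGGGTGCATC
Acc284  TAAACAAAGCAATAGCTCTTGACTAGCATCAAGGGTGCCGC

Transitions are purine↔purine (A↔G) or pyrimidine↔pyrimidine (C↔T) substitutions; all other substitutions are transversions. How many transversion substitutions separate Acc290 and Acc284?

The sequences differ at positions 2 (T/A, transversion), 4 (T/A, transversion), 9 (A/G, transition), 10 (A/C, transversion), 11 (C/A, transversion), 24 (G/T, transversion), 27 (T/C, transition), 39 (A/C, transversion), 40 (T/G, transversion).
Of the 9 differences, 2 transitions and 7 transversions, so the answer is 7.

7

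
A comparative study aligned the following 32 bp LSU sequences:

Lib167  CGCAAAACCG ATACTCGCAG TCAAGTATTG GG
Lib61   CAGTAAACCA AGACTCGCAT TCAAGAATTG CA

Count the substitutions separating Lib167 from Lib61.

9

Mismatches occur at site 2 (G/A), site 3 (C/G), site 4 (A/T), site 10 (G/A), site 12 (T/G), site 20 (G/T), site 26 (T/A), site 31 (G/C), site 32 (G/A).
That gives 9 mismatches out of 32 aligned sites, so the Hamming distance is 9.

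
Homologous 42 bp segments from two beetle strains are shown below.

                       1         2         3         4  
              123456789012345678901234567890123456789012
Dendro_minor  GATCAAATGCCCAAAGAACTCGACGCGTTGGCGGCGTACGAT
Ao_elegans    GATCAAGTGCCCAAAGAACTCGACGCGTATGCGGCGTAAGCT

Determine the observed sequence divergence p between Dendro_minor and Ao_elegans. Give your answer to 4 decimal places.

0.1190

Differing sites — 7:A/G; 29:T/A; 30:G/T; 39:C/A; 41:A/C.
There are 5 differences over 42 sites, so p = 5/42 = 0.1190.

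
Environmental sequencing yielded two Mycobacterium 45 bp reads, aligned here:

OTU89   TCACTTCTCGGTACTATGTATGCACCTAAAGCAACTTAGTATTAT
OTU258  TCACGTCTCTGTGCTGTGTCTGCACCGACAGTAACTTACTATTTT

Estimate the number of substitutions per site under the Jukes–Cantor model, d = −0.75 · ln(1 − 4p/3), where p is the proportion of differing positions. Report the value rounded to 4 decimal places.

0.2635

Mismatches occur at site 5 (T/G), site 10 (G/T), site 13 (A/G), site 16 (A/G), site 20 (A/C), site 27 (T/G), site 29 (A/C), site 32 (C/T), site 39 (G/C), site 44 (A/T).
p = 10/45 = 0.222222.
d = −0.75 · ln(1 − (4/3)·0.222222) = −0.75 · ln(0.703704) = −0.75 · (-0.351397) = 0.2635.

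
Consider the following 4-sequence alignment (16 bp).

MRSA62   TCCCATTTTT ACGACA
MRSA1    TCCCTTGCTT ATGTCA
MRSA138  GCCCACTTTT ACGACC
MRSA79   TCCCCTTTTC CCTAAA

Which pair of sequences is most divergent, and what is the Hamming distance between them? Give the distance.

Pairwise Hamming distances:
  MRSA62 vs MRSA1: 5
  MRSA62 vs MRSA138: 3
  MRSA62 vs MRSA79: 5
  MRSA1 vs MRSA138: 8
  MRSA1 vs MRSA79: 9
  MRSA138 vs MRSA79: 8
The largest is 9, between MRSA1 and MRSA79.

9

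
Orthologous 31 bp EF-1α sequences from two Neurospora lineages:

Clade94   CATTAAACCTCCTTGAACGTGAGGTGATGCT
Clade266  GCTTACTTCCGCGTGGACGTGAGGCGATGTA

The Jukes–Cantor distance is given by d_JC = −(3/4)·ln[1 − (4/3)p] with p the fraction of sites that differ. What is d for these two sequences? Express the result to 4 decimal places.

Differing sites — 1:C/G; 2:A/C; 6:A/C; 7:A/T; 8:C/T; 10:T/C; 11:C/G; 13:T/G; 16:A/G; 25:T/C; 30:C/T; 31:T/A.
p = 12/31 = 0.387097.
d = −0.75 · ln(1 − (4/3)·0.387097) = −0.75 · ln(0.483871) = −0.75 · (-0.725937) = 0.5445.

0.5445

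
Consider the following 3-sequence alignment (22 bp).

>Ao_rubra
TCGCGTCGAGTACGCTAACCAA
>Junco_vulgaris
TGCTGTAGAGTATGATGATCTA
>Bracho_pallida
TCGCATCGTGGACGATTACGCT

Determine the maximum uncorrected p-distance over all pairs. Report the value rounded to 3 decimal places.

Pairwise Hamming distances:
  Ao_rubra vs Junco_vulgaris: 9
  Ao_rubra vs Bracho_pallida: 8
  Junco_vulgaris vs Bracho_pallida: 13
The largest is 13 mismatches, between Junco_vulgaris and Bracho_pallida; p = 13/22 = 0.591.

0.591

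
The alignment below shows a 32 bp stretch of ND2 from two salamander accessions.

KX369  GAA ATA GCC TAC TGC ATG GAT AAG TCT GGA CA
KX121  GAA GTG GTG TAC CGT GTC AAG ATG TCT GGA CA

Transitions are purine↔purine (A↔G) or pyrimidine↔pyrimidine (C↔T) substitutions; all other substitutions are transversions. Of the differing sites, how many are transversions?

Differing sites — 4:A/G (Ti); 6:A/G (Ti); 8:C/T (Ti); 9:C/G (Tv); 13:T/C (Ti); 15:C/T (Ti); 16:A/G (Ti); 18:G/C (Tv); 19:G/A (Ti); 21:T/G (Tv); 23:A/T (Tv).
Of the 11 differences, 7 transitions and 4 transversions, so the answer is 4.

4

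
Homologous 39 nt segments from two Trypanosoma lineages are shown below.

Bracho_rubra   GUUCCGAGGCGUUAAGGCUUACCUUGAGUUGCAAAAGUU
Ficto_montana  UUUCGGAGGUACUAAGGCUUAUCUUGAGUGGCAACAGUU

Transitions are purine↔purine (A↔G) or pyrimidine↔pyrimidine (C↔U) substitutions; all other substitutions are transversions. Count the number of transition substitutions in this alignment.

4

Mismatches occur at site 1 (G→U, transversion), site 5 (C→G, transversion), site 10 (C→U, transition), site 11 (G→A, transition), site 12 (U→C, transition), site 22 (C→U, transition), site 30 (U→G, transversion), site 35 (A→C, transversion).
Of the 8 differences, 4 transitions and 4 transversions, so the answer is 4.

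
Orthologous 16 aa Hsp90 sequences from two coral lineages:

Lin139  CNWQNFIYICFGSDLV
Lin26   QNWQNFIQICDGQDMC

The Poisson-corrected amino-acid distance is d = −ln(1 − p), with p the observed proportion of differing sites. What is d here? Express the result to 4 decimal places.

Differing sites — 1:C/Q; 8:Y/Q; 11:F/D; 13:S/Q; 15:L/M; 16:V/C.
p = 6/16 = 0.375000.
d = −ln(1 − 0.375000) = −ln(0.625000) = 0.4700.

0.4700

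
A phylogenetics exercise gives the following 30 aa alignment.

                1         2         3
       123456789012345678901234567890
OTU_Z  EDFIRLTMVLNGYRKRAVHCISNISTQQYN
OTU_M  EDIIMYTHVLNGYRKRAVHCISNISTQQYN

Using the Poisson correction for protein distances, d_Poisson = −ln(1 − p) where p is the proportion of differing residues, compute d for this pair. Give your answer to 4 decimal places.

0.1431

The sequences differ at positions 3 (F/I), 5 (R/M), 6 (L/Y), 8 (M/H).
p = 4/30 = 0.133333.
d = −ln(1 − 0.133333) = −ln(0.866667) = 0.1431.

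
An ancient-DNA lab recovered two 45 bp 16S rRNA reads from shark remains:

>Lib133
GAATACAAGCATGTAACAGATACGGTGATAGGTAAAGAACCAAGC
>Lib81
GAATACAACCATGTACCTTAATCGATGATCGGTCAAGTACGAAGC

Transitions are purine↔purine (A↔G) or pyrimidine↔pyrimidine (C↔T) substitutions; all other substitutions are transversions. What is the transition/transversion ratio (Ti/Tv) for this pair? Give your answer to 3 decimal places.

Differing sites — 9:G/C (Tv); 16:A/C (Tv); 18:A/T (Tv); 19:G/T (Tv); 21:T/A (Tv); 22:A/T (Tv); 25:G/A (Ti); 30:A/C (Tv); 34:A/C (Tv); 38:A/T (Tv); 41:C/G (Tv).
Of the 11 differences, 1 transition and 10 transversions, so Ti/Tv = 1/10 = 0.100.

0.100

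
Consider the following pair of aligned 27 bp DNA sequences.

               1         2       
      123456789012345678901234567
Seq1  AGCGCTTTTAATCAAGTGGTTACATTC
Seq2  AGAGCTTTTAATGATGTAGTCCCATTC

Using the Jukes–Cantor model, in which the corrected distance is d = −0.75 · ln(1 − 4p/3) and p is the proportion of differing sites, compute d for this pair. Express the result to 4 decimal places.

The sequences differ at positions 3 (C/A), 13 (C/G), 15 (A/T), 18 (G/A), 21 (T/C), 22 (A/C).
p = 6/27 = 0.222222.
d = −0.75 · ln(1 − (4/3)·0.222222) = −0.75 · ln(0.703704) = −0.75 · (-0.351397) = 0.2635.

0.2635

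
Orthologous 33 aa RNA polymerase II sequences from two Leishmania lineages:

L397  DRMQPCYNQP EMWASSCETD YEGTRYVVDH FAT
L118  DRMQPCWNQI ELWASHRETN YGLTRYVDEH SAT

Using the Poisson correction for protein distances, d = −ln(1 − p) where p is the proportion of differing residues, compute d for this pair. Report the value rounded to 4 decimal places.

0.4055

The sequences differ at positions 7 (Y/W), 10 (P/I), 12 (M/L), 16 (S/H), 17 (C/R), 20 (D/N), 22 (E/G), 23 (G/L), 28 (V/D), 29 (D/E), 31 (F/S).
p = 11/33 = 0.333333.
d = −ln(1 − 0.333333) = −ln(0.666667) = 0.4055.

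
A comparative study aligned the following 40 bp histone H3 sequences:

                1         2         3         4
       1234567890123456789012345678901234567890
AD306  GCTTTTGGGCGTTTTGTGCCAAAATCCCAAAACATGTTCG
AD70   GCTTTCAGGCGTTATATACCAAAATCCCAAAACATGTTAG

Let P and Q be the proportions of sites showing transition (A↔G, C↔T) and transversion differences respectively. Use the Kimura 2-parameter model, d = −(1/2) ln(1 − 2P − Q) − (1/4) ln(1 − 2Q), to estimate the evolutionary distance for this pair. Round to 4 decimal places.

Differing sites — 6:T/C (Ti); 7:G/A (Ti); 14:T/A (Tv); 16:G/A (Ti); 18:G/A (Ti); 39:C/A (Tv).
Of the 6 differences, 4 transitions and 2 transversions over 40 sites: P = 4/40 = 0.100000, Q = 2/40 = 0.050000.
d = −0.5·ln(0.750000) − 0.25·ln(0.900000) = −0.5·(-0.287682) − 0.25·(-0.105361) = 0.1702.

0.1702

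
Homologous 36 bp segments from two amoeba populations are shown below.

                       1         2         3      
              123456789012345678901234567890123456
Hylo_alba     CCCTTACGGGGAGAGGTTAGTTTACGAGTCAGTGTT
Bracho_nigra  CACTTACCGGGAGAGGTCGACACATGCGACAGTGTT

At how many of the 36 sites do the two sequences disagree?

Differing sites — 2:C/A; 8:G/C; 18:T/C; 19:A/G; 20:G/A; 21:T/C; 22:T/A; 23:T/C; 25:C/T; 27:A/C; 29:T/A.
That gives 11 mismatches out of 36 aligned sites, so the Hamming distance is 11.

11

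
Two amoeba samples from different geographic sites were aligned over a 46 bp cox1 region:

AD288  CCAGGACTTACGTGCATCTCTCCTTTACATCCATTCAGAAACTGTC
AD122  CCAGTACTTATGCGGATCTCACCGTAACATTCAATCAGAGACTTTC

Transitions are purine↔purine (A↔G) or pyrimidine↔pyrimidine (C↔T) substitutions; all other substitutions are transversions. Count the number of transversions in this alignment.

7

The sequences differ at positions 5 (G/T, transversion), 11 (C/T, transition), 13 (T/C, transition), 15 (C/G, transversion), 21 (T/A, transversion), 24 (T/G, transversion), 26 (T/A, transversion), 31 (C/T, transition), 34 (T/A, transversion), 40 (A/G, transition), 44 (G/T, transversion).
Of the 11 differences, 4 transitions and 7 transversions, so the answer is 7.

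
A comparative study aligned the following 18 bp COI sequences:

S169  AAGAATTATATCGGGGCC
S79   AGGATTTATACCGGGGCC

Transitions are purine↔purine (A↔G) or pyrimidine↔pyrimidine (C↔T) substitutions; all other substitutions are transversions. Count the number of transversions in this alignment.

1

The sequences differ at positions 2 (A/G, transition), 5 (A/T, transversion), 11 (T/C, transition).
Of the 3 differences, 2 transitions and 1 transversion, so the answer is 1.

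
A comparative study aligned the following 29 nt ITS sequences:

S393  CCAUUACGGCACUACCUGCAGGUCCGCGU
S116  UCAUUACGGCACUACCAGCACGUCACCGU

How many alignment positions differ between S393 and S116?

The sequences differ at positions 1 (C/U), 17 (U/A), 21 (G/C), 25 (C/A), 26 (G/C).
That gives 5 mismatches out of 29 aligned sites, so the Hamming distance is 5.

5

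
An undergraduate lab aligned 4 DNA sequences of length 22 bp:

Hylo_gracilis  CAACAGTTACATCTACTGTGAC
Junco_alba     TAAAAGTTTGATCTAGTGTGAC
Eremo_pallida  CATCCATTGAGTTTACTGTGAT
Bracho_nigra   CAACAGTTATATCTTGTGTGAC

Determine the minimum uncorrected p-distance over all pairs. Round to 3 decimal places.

Pairwise Hamming distances:
  Hylo_gracilis vs Junco_alba: 5
  Hylo_gracilis vs Eremo_pallida: 8
  Hylo_gracilis vs Bracho_nigra: 3
  Junco_alba vs Eremo_pallida: 11
  Junco_alba vs Bracho_nigra: 5
  Eremo_pallida vs Bracho_nigra: 10
The smallest is 3 mismatches, between Hylo_gracilis and Bracho_nigra; p = 3/22 = 0.136.

0.136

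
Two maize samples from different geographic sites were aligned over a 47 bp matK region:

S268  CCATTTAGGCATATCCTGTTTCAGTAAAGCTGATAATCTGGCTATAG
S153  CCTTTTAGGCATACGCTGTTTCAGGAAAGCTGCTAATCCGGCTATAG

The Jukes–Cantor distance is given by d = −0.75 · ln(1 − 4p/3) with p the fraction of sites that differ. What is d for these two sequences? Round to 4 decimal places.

The sequences differ at positions 3 (A/T), 14 (T/C), 15 (C/G), 25 (T/G), 33 (A/C), 39 (T/C).
p = 6/47 = 0.127660.
d = −0.75 · ln(1 − (4/3)·0.127660) = −0.75 · ln(0.829787) = −0.75 · (-0.186586) = 0.1399.

0.1399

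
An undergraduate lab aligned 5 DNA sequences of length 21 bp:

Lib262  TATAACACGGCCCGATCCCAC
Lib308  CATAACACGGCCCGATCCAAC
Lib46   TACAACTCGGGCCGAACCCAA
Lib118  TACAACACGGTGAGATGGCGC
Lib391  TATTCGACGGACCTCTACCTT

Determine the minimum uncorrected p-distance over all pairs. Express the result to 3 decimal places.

0.095

Pairwise Hamming distances:
  Lib262 vs Lib308: 2
  Lib262 vs Lib46: 5
  Lib262 vs Lib118: 7
  Lib262 vs Lib391: 9
  Lib308 vs Lib46: 7
  Lib308 vs Lib118: 9
  Lib308 vs Lib391: 11
  Lib46 vs Lib118: 9
  Lib46 vs Lib391: 12
  Lib118 vs Lib391: 13
The smallest is 2 mismatches, between Lib262 and Lib308; p = 2/21 = 0.095.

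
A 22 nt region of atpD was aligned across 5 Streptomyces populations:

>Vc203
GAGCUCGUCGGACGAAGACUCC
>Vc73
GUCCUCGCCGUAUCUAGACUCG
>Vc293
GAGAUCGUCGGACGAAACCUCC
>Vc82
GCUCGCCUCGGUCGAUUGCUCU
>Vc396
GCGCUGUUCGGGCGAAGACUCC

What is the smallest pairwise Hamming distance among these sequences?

Pairwise Hamming distances:
  Vc203 vs Vc73: 8
  Vc203 vs Vc293: 3
  Vc203 vs Vc82: 9
  Vc203 vs Vc396: 4
  Vc73 vs Vc293: 11
  Vc73 vs Vc82: 14
  Vc73 vs Vc396: 11
  Vc293 vs Vc82: 10
  Vc293 vs Vc396: 7
  Vc82 vs Vc396: 9
The smallest is 3, between Vc203 and Vc293.

3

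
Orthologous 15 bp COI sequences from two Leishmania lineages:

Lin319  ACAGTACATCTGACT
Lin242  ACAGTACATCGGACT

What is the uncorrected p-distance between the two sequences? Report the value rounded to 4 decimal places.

Differing sites — 11:T/G.
There are 1 differences over 15 sites, so p = 1/15 = 0.0667.

0.0667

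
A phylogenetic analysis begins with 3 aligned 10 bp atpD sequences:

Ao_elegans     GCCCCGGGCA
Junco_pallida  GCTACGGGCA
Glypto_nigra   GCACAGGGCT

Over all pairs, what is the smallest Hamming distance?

Pairwise Hamming distances:
  Ao_elegans vs Junco_pallida: 2
  Ao_elegans vs Glypto_nigra: 3
  Junco_pallida vs Glypto_nigra: 4
The smallest is 2, between Ao_elegans and Junco_pallida.

2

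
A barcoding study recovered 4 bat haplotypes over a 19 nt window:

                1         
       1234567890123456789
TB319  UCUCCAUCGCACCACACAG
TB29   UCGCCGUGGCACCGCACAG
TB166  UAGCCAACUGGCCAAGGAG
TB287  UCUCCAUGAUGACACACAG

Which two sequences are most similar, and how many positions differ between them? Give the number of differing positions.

4

Pairwise Hamming distances:
  TB319 vs TB29: 4
  TB319 vs TB166: 9
  TB319 vs TB287: 5
  TB29 vs TB166: 11
  TB29 vs TB287: 7
  TB166 vs TB287: 10
The smallest is 4, between TB319 and TB29.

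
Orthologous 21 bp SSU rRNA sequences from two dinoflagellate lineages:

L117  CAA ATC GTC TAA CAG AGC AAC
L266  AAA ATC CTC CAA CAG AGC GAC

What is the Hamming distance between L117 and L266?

4

Differing sites — 1:C/A; 7:G/C; 10:T/C; 19:A/G.
That gives 4 mismatches out of 21 aligned sites, so the Hamming distance is 4.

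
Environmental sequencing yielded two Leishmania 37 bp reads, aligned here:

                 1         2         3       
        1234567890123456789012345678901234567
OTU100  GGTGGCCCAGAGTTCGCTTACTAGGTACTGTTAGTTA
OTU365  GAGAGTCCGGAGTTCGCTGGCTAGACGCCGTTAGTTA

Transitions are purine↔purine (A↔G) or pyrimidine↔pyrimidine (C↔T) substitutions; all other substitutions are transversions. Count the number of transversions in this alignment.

2

Mismatches occur at site 2 (G/A, transition), site 3 (T/G, transversion), site 4 (G/A, transition), site 6 (C/T, transition), site 9 (A/G, transition), site 19 (T/G, transversion), site 20 (A/G, transition), site 25 (G/A, transition), site 26 (T/C, transition), site 27 (A/G, transition), site 29 (T/C, transition).
Of the 11 differences, 9 transitions and 2 transversions, so the answer is 2.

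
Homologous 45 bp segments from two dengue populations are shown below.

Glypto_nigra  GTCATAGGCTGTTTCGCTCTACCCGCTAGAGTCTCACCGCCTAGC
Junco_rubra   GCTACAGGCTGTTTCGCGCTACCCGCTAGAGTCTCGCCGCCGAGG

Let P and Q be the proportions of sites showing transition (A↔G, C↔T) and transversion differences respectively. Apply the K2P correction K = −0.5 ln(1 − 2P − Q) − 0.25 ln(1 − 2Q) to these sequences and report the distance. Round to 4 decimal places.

0.1759

Differing sites — 2:T/C (Ti); 3:C/T (Ti); 5:T/C (Ti); 18:T/G (Tv); 36:A/G (Ti); 42:T/G (Tv); 45:C/G (Tv).
Of the 7 differences, 4 transitions and 3 transversions over 45 sites: P = 4/45 = 0.088889, Q = 3/45 = 0.066667.
d = −0.5·ln(0.755555) − 0.25·ln(0.866666) = −0.5·(-0.280303) − 0.25·(-0.143102) = 0.1759.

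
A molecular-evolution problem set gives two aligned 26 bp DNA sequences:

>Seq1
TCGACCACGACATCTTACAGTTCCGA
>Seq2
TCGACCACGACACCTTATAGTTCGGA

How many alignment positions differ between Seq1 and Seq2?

3

The sequences differ at positions 13 (T/C), 18 (C/T), 24 (C/G).
That gives 3 mismatches out of 26 aligned sites, so the Hamming distance is 3.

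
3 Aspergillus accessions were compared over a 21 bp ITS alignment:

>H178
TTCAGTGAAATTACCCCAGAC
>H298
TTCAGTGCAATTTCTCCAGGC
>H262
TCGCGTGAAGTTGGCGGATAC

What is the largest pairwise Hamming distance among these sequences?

Pairwise Hamming distances:
  H178 vs H298: 4
  H178 vs H262: 9
  H298 vs H262: 12
The largest is 12, between H298 and H262.

12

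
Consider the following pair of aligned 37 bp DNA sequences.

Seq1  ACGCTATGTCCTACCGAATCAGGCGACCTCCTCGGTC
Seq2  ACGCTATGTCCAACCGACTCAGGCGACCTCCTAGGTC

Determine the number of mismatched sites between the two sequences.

Mismatches occur at site 12 (T↔A), site 18 (A↔C), site 33 (C↔A).
That gives 3 mismatches out of 37 aligned sites, so the Hamming distance is 3.

3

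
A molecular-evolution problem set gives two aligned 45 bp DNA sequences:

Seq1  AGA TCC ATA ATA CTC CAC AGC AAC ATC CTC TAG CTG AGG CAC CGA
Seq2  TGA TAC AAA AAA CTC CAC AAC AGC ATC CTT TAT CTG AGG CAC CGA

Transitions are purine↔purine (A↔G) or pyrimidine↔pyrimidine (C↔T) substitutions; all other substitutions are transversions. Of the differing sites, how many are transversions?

5

Differing sites — 1:A/T (Tv); 5:C/A (Tv); 8:T/A (Tv); 11:T/A (Tv); 20:G/A (Ti); 23:A/G (Ti); 30:C/T (Ti); 33:G/T (Tv).
Of the 8 differences, 3 transitions and 5 transversions, so the answer is 5.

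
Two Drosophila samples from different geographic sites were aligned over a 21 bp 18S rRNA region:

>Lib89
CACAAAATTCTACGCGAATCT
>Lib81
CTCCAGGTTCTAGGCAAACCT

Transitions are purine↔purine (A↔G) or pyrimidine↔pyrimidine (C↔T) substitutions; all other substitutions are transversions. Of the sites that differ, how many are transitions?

4

Mismatches occur at site 2 (A/T, transversion), site 4 (A/C, transversion), site 6 (A/G, transition), site 7 (A/G, transition), site 13 (C/G, transversion), site 16 (G/A, transition), site 19 (T/C, transition).
Of the 7 differences, 4 transitions and 3 transversions, so the answer is 4.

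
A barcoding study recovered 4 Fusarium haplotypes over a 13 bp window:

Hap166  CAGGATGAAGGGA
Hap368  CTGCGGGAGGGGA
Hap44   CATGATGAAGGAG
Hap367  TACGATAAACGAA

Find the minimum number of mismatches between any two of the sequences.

Pairwise Hamming distances:
  Hap166 vs Hap368: 5
  Hap166 vs Hap44: 3
  Hap166 vs Hap367: 5
  Hap368 vs Hap44: 8
  Hap368 vs Hap367: 10
  Hap44 vs Hap367: 5
The smallest is 3, between Hap166 and Hap44.

3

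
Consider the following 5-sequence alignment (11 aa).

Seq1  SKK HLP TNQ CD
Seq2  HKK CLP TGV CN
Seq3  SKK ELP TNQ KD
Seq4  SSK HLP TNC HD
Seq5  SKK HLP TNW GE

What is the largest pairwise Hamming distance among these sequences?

7

Pairwise Hamming distances:
  Seq1 vs Seq2: 5
  Seq1 vs Seq3: 2
  Seq1 vs Seq4: 3
  Seq1 vs Seq5: 3
  Seq2 vs Seq3: 6
  Seq2 vs Seq4: 7
  Seq2 vs Seq5: 6
  Seq3 vs Seq4: 4
  Seq3 vs Seq5: 4
  Seq4 vs Seq5: 4
The largest is 7, between Seq2 and Seq4.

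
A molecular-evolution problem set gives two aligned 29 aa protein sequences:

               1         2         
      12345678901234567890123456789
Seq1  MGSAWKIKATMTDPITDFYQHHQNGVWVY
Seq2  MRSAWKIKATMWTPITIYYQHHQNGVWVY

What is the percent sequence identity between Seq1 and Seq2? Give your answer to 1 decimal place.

82.8%

Differing sites — 2:G/R; 12:T/W; 13:D/T; 17:D/I; 18:F/Y.
24 of the 29 sites match, so the percent identity is 24/29 × 100 = 82.8%.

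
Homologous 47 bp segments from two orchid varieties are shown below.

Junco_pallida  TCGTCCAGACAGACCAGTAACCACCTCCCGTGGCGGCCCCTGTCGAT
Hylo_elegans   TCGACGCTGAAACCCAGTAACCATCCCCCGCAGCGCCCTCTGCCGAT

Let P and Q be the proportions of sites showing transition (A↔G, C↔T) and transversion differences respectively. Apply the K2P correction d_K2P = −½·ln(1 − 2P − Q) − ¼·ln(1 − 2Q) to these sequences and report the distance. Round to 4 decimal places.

Differing sites — 4:T/A (Tv); 6:C/G (Tv); 7:A/C (Tv); 8:G/T (Tv); 9:A/G (Ti); 10:C/A (Tv); 12:G/A (Ti); 13:A/C (Tv); 24:C/T (Ti); 26:T/C (Ti); 31:T/C (Ti); 32:G/A (Ti); 36:G/C (Tv); 39:C/T (Ti); 43:T/C (Ti).
Of the 15 differences, 8 transitions and 7 transversions over 47 sites: P = 8/47 = 0.170213, Q = 7/47 = 0.148936.
d = −0.5·ln(0.510638) − 0.25·ln(0.702128) = −0.5·(-0.672094) − 0.25·(-0.353640) = 0.4245.

0.4245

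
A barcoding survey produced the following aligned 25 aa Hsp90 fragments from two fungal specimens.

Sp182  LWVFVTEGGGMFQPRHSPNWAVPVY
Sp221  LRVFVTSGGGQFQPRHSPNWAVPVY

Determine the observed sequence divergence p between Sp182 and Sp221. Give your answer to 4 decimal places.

Differing sites — 2:W/R; 7:E/S; 11:M/Q.
There are 3 differences over 25 sites, so p = 3/25 = 0.1200.

0.1200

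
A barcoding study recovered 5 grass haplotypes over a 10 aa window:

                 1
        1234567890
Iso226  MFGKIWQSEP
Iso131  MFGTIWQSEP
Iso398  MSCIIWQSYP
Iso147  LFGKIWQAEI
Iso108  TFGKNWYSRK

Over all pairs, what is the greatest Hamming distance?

8

Pairwise Hamming distances:
  Iso226 vs Iso131: 1
  Iso226 vs Iso398: 4
  Iso226 vs Iso147: 3
  Iso226 vs Iso108: 5
  Iso131 vs Iso398: 4
  Iso131 vs Iso147: 4
  Iso131 vs Iso108: 6
  Iso398 vs Iso147: 7
  Iso398 vs Iso108: 8
  Iso147 vs Iso108: 6
The largest is 8, between Iso398 and Iso108.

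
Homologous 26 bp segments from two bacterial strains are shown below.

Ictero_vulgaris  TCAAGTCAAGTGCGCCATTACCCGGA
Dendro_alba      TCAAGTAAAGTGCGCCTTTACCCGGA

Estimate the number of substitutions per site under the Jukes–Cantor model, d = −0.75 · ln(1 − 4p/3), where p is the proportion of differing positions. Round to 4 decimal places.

Mismatches occur at site 7 (C↔A), site 17 (A↔T).
p = 2/26 = 0.076923.
d = −0.75 · ln(1 − (4/3)·0.076923) = −0.75 · ln(0.897436) = −0.75 · (-0.108213) = 0.0812.

0.0812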